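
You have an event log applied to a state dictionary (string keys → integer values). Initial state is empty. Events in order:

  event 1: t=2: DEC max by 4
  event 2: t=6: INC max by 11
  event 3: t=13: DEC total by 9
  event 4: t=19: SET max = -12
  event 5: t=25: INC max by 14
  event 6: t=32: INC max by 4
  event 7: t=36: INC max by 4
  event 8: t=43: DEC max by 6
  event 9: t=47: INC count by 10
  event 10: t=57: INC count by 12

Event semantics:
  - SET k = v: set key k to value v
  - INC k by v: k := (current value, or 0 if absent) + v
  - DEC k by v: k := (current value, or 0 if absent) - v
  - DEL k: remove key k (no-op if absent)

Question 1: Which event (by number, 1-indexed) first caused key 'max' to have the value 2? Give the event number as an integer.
Answer: 5

Derivation:
Looking for first event where max becomes 2:
  event 1: max = -4
  event 2: max = 7
  event 3: max = 7
  event 4: max = -12
  event 5: max -12 -> 2  <-- first match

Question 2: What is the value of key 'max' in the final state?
Answer: 4

Derivation:
Track key 'max' through all 10 events:
  event 1 (t=2: DEC max by 4): max (absent) -> -4
  event 2 (t=6: INC max by 11): max -4 -> 7
  event 3 (t=13: DEC total by 9): max unchanged
  event 4 (t=19: SET max = -12): max 7 -> -12
  event 5 (t=25: INC max by 14): max -12 -> 2
  event 6 (t=32: INC max by 4): max 2 -> 6
  event 7 (t=36: INC max by 4): max 6 -> 10
  event 8 (t=43: DEC max by 6): max 10 -> 4
  event 9 (t=47: INC count by 10): max unchanged
  event 10 (t=57: INC count by 12): max unchanged
Final: max = 4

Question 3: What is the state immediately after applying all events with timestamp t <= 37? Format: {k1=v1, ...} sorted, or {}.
Apply events with t <= 37 (7 events):
  after event 1 (t=2: DEC max by 4): {max=-4}
  after event 2 (t=6: INC max by 11): {max=7}
  after event 3 (t=13: DEC total by 9): {max=7, total=-9}
  after event 4 (t=19: SET max = -12): {max=-12, total=-9}
  after event 5 (t=25: INC max by 14): {max=2, total=-9}
  after event 6 (t=32: INC max by 4): {max=6, total=-9}
  after event 7 (t=36: INC max by 4): {max=10, total=-9}

Answer: {max=10, total=-9}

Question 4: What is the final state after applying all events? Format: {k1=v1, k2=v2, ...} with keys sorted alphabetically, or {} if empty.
  after event 1 (t=2: DEC max by 4): {max=-4}
  after event 2 (t=6: INC max by 11): {max=7}
  after event 3 (t=13: DEC total by 9): {max=7, total=-9}
  after event 4 (t=19: SET max = -12): {max=-12, total=-9}
  after event 5 (t=25: INC max by 14): {max=2, total=-9}
  after event 6 (t=32: INC max by 4): {max=6, total=-9}
  after event 7 (t=36: INC max by 4): {max=10, total=-9}
  after event 8 (t=43: DEC max by 6): {max=4, total=-9}
  after event 9 (t=47: INC count by 10): {count=10, max=4, total=-9}
  after event 10 (t=57: INC count by 12): {count=22, max=4, total=-9}

Answer: {count=22, max=4, total=-9}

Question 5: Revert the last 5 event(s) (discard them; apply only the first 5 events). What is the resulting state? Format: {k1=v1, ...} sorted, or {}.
Answer: {max=2, total=-9}

Derivation:
Keep first 5 events (discard last 5):
  after event 1 (t=2: DEC max by 4): {max=-4}
  after event 2 (t=6: INC max by 11): {max=7}
  after event 3 (t=13: DEC total by 9): {max=7, total=-9}
  after event 4 (t=19: SET max = -12): {max=-12, total=-9}
  after event 5 (t=25: INC max by 14): {max=2, total=-9}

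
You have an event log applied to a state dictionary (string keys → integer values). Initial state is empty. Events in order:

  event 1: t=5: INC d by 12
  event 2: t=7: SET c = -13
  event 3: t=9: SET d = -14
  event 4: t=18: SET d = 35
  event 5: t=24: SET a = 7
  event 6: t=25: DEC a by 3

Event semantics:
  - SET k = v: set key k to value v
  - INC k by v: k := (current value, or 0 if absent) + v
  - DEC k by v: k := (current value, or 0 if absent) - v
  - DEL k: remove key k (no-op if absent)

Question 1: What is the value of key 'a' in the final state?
Answer: 4

Derivation:
Track key 'a' through all 6 events:
  event 1 (t=5: INC d by 12): a unchanged
  event 2 (t=7: SET c = -13): a unchanged
  event 3 (t=9: SET d = -14): a unchanged
  event 4 (t=18: SET d = 35): a unchanged
  event 5 (t=24: SET a = 7): a (absent) -> 7
  event 6 (t=25: DEC a by 3): a 7 -> 4
Final: a = 4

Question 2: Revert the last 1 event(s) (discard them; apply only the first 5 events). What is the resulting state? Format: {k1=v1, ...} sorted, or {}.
Answer: {a=7, c=-13, d=35}

Derivation:
Keep first 5 events (discard last 1):
  after event 1 (t=5: INC d by 12): {d=12}
  after event 2 (t=7: SET c = -13): {c=-13, d=12}
  after event 3 (t=9: SET d = -14): {c=-13, d=-14}
  after event 4 (t=18: SET d = 35): {c=-13, d=35}
  after event 5 (t=24: SET a = 7): {a=7, c=-13, d=35}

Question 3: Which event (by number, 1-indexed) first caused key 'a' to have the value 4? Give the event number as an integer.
Looking for first event where a becomes 4:
  event 5: a = 7
  event 6: a 7 -> 4  <-- first match

Answer: 6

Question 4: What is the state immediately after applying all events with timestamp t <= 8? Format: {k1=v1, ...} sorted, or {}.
Apply events with t <= 8 (2 events):
  after event 1 (t=5: INC d by 12): {d=12}
  after event 2 (t=7: SET c = -13): {c=-13, d=12}

Answer: {c=-13, d=12}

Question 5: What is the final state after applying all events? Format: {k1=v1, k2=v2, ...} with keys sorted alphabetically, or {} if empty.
  after event 1 (t=5: INC d by 12): {d=12}
  after event 2 (t=7: SET c = -13): {c=-13, d=12}
  after event 3 (t=9: SET d = -14): {c=-13, d=-14}
  after event 4 (t=18: SET d = 35): {c=-13, d=35}
  after event 5 (t=24: SET a = 7): {a=7, c=-13, d=35}
  after event 6 (t=25: DEC a by 3): {a=4, c=-13, d=35}

Answer: {a=4, c=-13, d=35}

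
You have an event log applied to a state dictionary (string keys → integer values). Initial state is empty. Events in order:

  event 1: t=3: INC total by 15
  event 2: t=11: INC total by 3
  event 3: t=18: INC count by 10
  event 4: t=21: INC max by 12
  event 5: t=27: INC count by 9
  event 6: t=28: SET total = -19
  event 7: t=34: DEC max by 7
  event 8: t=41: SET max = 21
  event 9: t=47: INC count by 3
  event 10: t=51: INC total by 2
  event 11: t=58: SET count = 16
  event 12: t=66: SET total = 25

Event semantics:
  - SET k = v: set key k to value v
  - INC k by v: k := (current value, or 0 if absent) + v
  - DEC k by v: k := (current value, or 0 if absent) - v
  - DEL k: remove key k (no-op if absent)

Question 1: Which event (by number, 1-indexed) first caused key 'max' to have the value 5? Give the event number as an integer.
Answer: 7

Derivation:
Looking for first event where max becomes 5:
  event 4: max = 12
  event 5: max = 12
  event 6: max = 12
  event 7: max 12 -> 5  <-- first match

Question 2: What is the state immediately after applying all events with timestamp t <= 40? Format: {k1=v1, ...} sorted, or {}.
Answer: {count=19, max=5, total=-19}

Derivation:
Apply events with t <= 40 (7 events):
  after event 1 (t=3: INC total by 15): {total=15}
  after event 2 (t=11: INC total by 3): {total=18}
  after event 3 (t=18: INC count by 10): {count=10, total=18}
  after event 4 (t=21: INC max by 12): {count=10, max=12, total=18}
  after event 5 (t=27: INC count by 9): {count=19, max=12, total=18}
  after event 6 (t=28: SET total = -19): {count=19, max=12, total=-19}
  after event 7 (t=34: DEC max by 7): {count=19, max=5, total=-19}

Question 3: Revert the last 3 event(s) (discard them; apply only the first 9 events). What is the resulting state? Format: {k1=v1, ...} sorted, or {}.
Answer: {count=22, max=21, total=-19}

Derivation:
Keep first 9 events (discard last 3):
  after event 1 (t=3: INC total by 15): {total=15}
  after event 2 (t=11: INC total by 3): {total=18}
  after event 3 (t=18: INC count by 10): {count=10, total=18}
  after event 4 (t=21: INC max by 12): {count=10, max=12, total=18}
  after event 5 (t=27: INC count by 9): {count=19, max=12, total=18}
  after event 6 (t=28: SET total = -19): {count=19, max=12, total=-19}
  after event 7 (t=34: DEC max by 7): {count=19, max=5, total=-19}
  after event 8 (t=41: SET max = 21): {count=19, max=21, total=-19}
  after event 9 (t=47: INC count by 3): {count=22, max=21, total=-19}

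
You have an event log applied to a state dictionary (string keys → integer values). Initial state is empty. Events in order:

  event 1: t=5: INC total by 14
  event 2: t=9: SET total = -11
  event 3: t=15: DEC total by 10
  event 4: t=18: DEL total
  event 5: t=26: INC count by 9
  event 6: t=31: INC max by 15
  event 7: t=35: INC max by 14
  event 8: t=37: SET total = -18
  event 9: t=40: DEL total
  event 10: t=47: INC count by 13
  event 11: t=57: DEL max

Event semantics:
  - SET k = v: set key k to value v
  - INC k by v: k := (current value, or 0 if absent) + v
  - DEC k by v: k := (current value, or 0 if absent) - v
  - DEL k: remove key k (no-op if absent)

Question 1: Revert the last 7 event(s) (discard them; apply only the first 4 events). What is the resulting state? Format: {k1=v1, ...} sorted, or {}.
Keep first 4 events (discard last 7):
  after event 1 (t=5: INC total by 14): {total=14}
  after event 2 (t=9: SET total = -11): {total=-11}
  after event 3 (t=15: DEC total by 10): {total=-21}
  after event 4 (t=18: DEL total): {}

Answer: {}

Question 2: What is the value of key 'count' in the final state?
Answer: 22

Derivation:
Track key 'count' through all 11 events:
  event 1 (t=5: INC total by 14): count unchanged
  event 2 (t=9: SET total = -11): count unchanged
  event 3 (t=15: DEC total by 10): count unchanged
  event 4 (t=18: DEL total): count unchanged
  event 5 (t=26: INC count by 9): count (absent) -> 9
  event 6 (t=31: INC max by 15): count unchanged
  event 7 (t=35: INC max by 14): count unchanged
  event 8 (t=37: SET total = -18): count unchanged
  event 9 (t=40: DEL total): count unchanged
  event 10 (t=47: INC count by 13): count 9 -> 22
  event 11 (t=57: DEL max): count unchanged
Final: count = 22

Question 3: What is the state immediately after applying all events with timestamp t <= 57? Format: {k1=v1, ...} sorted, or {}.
Apply events with t <= 57 (11 events):
  after event 1 (t=5: INC total by 14): {total=14}
  after event 2 (t=9: SET total = -11): {total=-11}
  after event 3 (t=15: DEC total by 10): {total=-21}
  after event 4 (t=18: DEL total): {}
  after event 5 (t=26: INC count by 9): {count=9}
  after event 6 (t=31: INC max by 15): {count=9, max=15}
  after event 7 (t=35: INC max by 14): {count=9, max=29}
  after event 8 (t=37: SET total = -18): {count=9, max=29, total=-18}
  after event 9 (t=40: DEL total): {count=9, max=29}
  after event 10 (t=47: INC count by 13): {count=22, max=29}
  after event 11 (t=57: DEL max): {count=22}

Answer: {count=22}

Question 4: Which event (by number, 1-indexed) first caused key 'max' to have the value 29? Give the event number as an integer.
Answer: 7

Derivation:
Looking for first event where max becomes 29:
  event 6: max = 15
  event 7: max 15 -> 29  <-- first match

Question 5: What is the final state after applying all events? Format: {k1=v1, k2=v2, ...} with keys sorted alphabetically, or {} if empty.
  after event 1 (t=5: INC total by 14): {total=14}
  after event 2 (t=9: SET total = -11): {total=-11}
  after event 3 (t=15: DEC total by 10): {total=-21}
  after event 4 (t=18: DEL total): {}
  after event 5 (t=26: INC count by 9): {count=9}
  after event 6 (t=31: INC max by 15): {count=9, max=15}
  after event 7 (t=35: INC max by 14): {count=9, max=29}
  after event 8 (t=37: SET total = -18): {count=9, max=29, total=-18}
  after event 9 (t=40: DEL total): {count=9, max=29}
  after event 10 (t=47: INC count by 13): {count=22, max=29}
  after event 11 (t=57: DEL max): {count=22}

Answer: {count=22}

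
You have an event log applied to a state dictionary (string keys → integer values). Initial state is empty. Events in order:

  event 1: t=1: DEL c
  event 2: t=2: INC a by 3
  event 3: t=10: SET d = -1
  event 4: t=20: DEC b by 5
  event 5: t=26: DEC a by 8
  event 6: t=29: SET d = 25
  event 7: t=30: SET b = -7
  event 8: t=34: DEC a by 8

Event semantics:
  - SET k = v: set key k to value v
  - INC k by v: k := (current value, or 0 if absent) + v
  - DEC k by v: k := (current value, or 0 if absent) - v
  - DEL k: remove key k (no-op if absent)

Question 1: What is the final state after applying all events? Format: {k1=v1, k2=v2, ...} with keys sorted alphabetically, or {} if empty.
Answer: {a=-13, b=-7, d=25}

Derivation:
  after event 1 (t=1: DEL c): {}
  after event 2 (t=2: INC a by 3): {a=3}
  after event 3 (t=10: SET d = -1): {a=3, d=-1}
  after event 4 (t=20: DEC b by 5): {a=3, b=-5, d=-1}
  after event 5 (t=26: DEC a by 8): {a=-5, b=-5, d=-1}
  after event 6 (t=29: SET d = 25): {a=-5, b=-5, d=25}
  after event 7 (t=30: SET b = -7): {a=-5, b=-7, d=25}
  after event 8 (t=34: DEC a by 8): {a=-13, b=-7, d=25}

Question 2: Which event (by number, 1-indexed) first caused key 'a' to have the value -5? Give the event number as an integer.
Answer: 5

Derivation:
Looking for first event where a becomes -5:
  event 2: a = 3
  event 3: a = 3
  event 4: a = 3
  event 5: a 3 -> -5  <-- first match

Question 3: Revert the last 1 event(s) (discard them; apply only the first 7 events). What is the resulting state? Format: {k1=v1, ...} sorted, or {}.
Answer: {a=-5, b=-7, d=25}

Derivation:
Keep first 7 events (discard last 1):
  after event 1 (t=1: DEL c): {}
  after event 2 (t=2: INC a by 3): {a=3}
  after event 3 (t=10: SET d = -1): {a=3, d=-1}
  after event 4 (t=20: DEC b by 5): {a=3, b=-5, d=-1}
  after event 5 (t=26: DEC a by 8): {a=-5, b=-5, d=-1}
  after event 6 (t=29: SET d = 25): {a=-5, b=-5, d=25}
  after event 7 (t=30: SET b = -7): {a=-5, b=-7, d=25}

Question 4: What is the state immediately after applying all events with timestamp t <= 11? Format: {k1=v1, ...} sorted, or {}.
Apply events with t <= 11 (3 events):
  after event 1 (t=1: DEL c): {}
  after event 2 (t=2: INC a by 3): {a=3}
  after event 3 (t=10: SET d = -1): {a=3, d=-1}

Answer: {a=3, d=-1}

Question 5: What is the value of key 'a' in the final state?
Track key 'a' through all 8 events:
  event 1 (t=1: DEL c): a unchanged
  event 2 (t=2: INC a by 3): a (absent) -> 3
  event 3 (t=10: SET d = -1): a unchanged
  event 4 (t=20: DEC b by 5): a unchanged
  event 5 (t=26: DEC a by 8): a 3 -> -5
  event 6 (t=29: SET d = 25): a unchanged
  event 7 (t=30: SET b = -7): a unchanged
  event 8 (t=34: DEC a by 8): a -5 -> -13
Final: a = -13

Answer: -13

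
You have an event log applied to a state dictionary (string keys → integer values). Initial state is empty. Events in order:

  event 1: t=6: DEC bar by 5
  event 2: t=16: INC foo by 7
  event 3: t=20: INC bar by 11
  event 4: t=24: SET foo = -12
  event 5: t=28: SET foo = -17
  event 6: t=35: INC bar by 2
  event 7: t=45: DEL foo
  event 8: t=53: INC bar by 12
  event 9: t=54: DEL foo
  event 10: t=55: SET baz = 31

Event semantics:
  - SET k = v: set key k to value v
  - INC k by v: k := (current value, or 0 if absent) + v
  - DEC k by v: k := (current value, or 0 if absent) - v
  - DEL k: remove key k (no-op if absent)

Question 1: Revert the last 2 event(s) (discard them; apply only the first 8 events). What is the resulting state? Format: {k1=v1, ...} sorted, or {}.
Keep first 8 events (discard last 2):
  after event 1 (t=6: DEC bar by 5): {bar=-5}
  after event 2 (t=16: INC foo by 7): {bar=-5, foo=7}
  after event 3 (t=20: INC bar by 11): {bar=6, foo=7}
  after event 4 (t=24: SET foo = -12): {bar=6, foo=-12}
  after event 5 (t=28: SET foo = -17): {bar=6, foo=-17}
  after event 6 (t=35: INC bar by 2): {bar=8, foo=-17}
  after event 7 (t=45: DEL foo): {bar=8}
  after event 8 (t=53: INC bar by 12): {bar=20}

Answer: {bar=20}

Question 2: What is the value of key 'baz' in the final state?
Track key 'baz' through all 10 events:
  event 1 (t=6: DEC bar by 5): baz unchanged
  event 2 (t=16: INC foo by 7): baz unchanged
  event 3 (t=20: INC bar by 11): baz unchanged
  event 4 (t=24: SET foo = -12): baz unchanged
  event 5 (t=28: SET foo = -17): baz unchanged
  event 6 (t=35: INC bar by 2): baz unchanged
  event 7 (t=45: DEL foo): baz unchanged
  event 8 (t=53: INC bar by 12): baz unchanged
  event 9 (t=54: DEL foo): baz unchanged
  event 10 (t=55: SET baz = 31): baz (absent) -> 31
Final: baz = 31

Answer: 31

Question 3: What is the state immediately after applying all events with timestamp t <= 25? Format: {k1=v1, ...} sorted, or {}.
Answer: {bar=6, foo=-12}

Derivation:
Apply events with t <= 25 (4 events):
  after event 1 (t=6: DEC bar by 5): {bar=-5}
  after event 2 (t=16: INC foo by 7): {bar=-5, foo=7}
  after event 3 (t=20: INC bar by 11): {bar=6, foo=7}
  after event 4 (t=24: SET foo = -12): {bar=6, foo=-12}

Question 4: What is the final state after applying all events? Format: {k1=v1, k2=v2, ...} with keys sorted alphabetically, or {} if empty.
Answer: {bar=20, baz=31}

Derivation:
  after event 1 (t=6: DEC bar by 5): {bar=-5}
  after event 2 (t=16: INC foo by 7): {bar=-5, foo=7}
  after event 3 (t=20: INC bar by 11): {bar=6, foo=7}
  after event 4 (t=24: SET foo = -12): {bar=6, foo=-12}
  after event 5 (t=28: SET foo = -17): {bar=6, foo=-17}
  after event 6 (t=35: INC bar by 2): {bar=8, foo=-17}
  after event 7 (t=45: DEL foo): {bar=8}
  after event 8 (t=53: INC bar by 12): {bar=20}
  after event 9 (t=54: DEL foo): {bar=20}
  after event 10 (t=55: SET baz = 31): {bar=20, baz=31}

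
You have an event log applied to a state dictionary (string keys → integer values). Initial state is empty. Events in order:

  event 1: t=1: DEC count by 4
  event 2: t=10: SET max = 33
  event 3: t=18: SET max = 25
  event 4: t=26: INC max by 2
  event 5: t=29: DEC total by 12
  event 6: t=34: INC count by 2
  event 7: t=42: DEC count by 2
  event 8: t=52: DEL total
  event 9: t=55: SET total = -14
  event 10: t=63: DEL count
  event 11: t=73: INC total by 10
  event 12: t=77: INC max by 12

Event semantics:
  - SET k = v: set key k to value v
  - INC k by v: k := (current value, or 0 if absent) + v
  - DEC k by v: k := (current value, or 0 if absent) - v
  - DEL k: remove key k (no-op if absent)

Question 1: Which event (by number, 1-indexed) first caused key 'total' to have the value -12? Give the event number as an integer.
Answer: 5

Derivation:
Looking for first event where total becomes -12:
  event 5: total (absent) -> -12  <-- first match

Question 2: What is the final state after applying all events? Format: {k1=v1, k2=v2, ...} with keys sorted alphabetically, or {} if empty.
  after event 1 (t=1: DEC count by 4): {count=-4}
  after event 2 (t=10: SET max = 33): {count=-4, max=33}
  after event 3 (t=18: SET max = 25): {count=-4, max=25}
  after event 4 (t=26: INC max by 2): {count=-4, max=27}
  after event 5 (t=29: DEC total by 12): {count=-4, max=27, total=-12}
  after event 6 (t=34: INC count by 2): {count=-2, max=27, total=-12}
  after event 7 (t=42: DEC count by 2): {count=-4, max=27, total=-12}
  after event 8 (t=52: DEL total): {count=-4, max=27}
  after event 9 (t=55: SET total = -14): {count=-4, max=27, total=-14}
  after event 10 (t=63: DEL count): {max=27, total=-14}
  after event 11 (t=73: INC total by 10): {max=27, total=-4}
  after event 12 (t=77: INC max by 12): {max=39, total=-4}

Answer: {max=39, total=-4}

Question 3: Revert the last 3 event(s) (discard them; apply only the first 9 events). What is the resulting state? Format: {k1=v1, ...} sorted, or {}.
Answer: {count=-4, max=27, total=-14}

Derivation:
Keep first 9 events (discard last 3):
  after event 1 (t=1: DEC count by 4): {count=-4}
  after event 2 (t=10: SET max = 33): {count=-4, max=33}
  after event 3 (t=18: SET max = 25): {count=-4, max=25}
  after event 4 (t=26: INC max by 2): {count=-4, max=27}
  after event 5 (t=29: DEC total by 12): {count=-4, max=27, total=-12}
  after event 6 (t=34: INC count by 2): {count=-2, max=27, total=-12}
  after event 7 (t=42: DEC count by 2): {count=-4, max=27, total=-12}
  after event 8 (t=52: DEL total): {count=-4, max=27}
  after event 9 (t=55: SET total = -14): {count=-4, max=27, total=-14}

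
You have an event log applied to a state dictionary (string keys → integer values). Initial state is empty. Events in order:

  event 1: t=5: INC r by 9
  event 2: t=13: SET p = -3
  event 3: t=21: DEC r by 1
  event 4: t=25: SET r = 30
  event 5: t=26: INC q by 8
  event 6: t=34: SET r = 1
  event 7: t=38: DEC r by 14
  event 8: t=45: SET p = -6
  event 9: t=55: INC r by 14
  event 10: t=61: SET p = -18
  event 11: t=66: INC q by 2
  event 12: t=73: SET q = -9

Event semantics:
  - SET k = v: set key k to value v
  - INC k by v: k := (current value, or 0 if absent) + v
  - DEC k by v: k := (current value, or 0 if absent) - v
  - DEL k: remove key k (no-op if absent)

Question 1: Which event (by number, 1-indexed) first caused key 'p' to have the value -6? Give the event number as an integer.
Answer: 8

Derivation:
Looking for first event where p becomes -6:
  event 2: p = -3
  event 3: p = -3
  event 4: p = -3
  event 5: p = -3
  event 6: p = -3
  event 7: p = -3
  event 8: p -3 -> -6  <-- first match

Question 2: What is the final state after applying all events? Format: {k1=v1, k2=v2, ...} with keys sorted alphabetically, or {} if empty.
Answer: {p=-18, q=-9, r=1}

Derivation:
  after event 1 (t=5: INC r by 9): {r=9}
  after event 2 (t=13: SET p = -3): {p=-3, r=9}
  after event 3 (t=21: DEC r by 1): {p=-3, r=8}
  after event 4 (t=25: SET r = 30): {p=-3, r=30}
  after event 5 (t=26: INC q by 8): {p=-3, q=8, r=30}
  after event 6 (t=34: SET r = 1): {p=-3, q=8, r=1}
  after event 7 (t=38: DEC r by 14): {p=-3, q=8, r=-13}
  after event 8 (t=45: SET p = -6): {p=-6, q=8, r=-13}
  after event 9 (t=55: INC r by 14): {p=-6, q=8, r=1}
  after event 10 (t=61: SET p = -18): {p=-18, q=8, r=1}
  after event 11 (t=66: INC q by 2): {p=-18, q=10, r=1}
  after event 12 (t=73: SET q = -9): {p=-18, q=-9, r=1}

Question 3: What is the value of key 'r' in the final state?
Answer: 1

Derivation:
Track key 'r' through all 12 events:
  event 1 (t=5: INC r by 9): r (absent) -> 9
  event 2 (t=13: SET p = -3): r unchanged
  event 3 (t=21: DEC r by 1): r 9 -> 8
  event 4 (t=25: SET r = 30): r 8 -> 30
  event 5 (t=26: INC q by 8): r unchanged
  event 6 (t=34: SET r = 1): r 30 -> 1
  event 7 (t=38: DEC r by 14): r 1 -> -13
  event 8 (t=45: SET p = -6): r unchanged
  event 9 (t=55: INC r by 14): r -13 -> 1
  event 10 (t=61: SET p = -18): r unchanged
  event 11 (t=66: INC q by 2): r unchanged
  event 12 (t=73: SET q = -9): r unchanged
Final: r = 1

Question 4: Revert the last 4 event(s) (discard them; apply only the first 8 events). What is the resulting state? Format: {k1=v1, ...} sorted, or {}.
Answer: {p=-6, q=8, r=-13}

Derivation:
Keep first 8 events (discard last 4):
  after event 1 (t=5: INC r by 9): {r=9}
  after event 2 (t=13: SET p = -3): {p=-3, r=9}
  after event 3 (t=21: DEC r by 1): {p=-3, r=8}
  after event 4 (t=25: SET r = 30): {p=-3, r=30}
  after event 5 (t=26: INC q by 8): {p=-3, q=8, r=30}
  after event 6 (t=34: SET r = 1): {p=-3, q=8, r=1}
  after event 7 (t=38: DEC r by 14): {p=-3, q=8, r=-13}
  after event 8 (t=45: SET p = -6): {p=-6, q=8, r=-13}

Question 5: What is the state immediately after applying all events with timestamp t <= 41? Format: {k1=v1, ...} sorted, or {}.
Apply events with t <= 41 (7 events):
  after event 1 (t=5: INC r by 9): {r=9}
  after event 2 (t=13: SET p = -3): {p=-3, r=9}
  after event 3 (t=21: DEC r by 1): {p=-3, r=8}
  after event 4 (t=25: SET r = 30): {p=-3, r=30}
  after event 5 (t=26: INC q by 8): {p=-3, q=8, r=30}
  after event 6 (t=34: SET r = 1): {p=-3, q=8, r=1}
  after event 7 (t=38: DEC r by 14): {p=-3, q=8, r=-13}

Answer: {p=-3, q=8, r=-13}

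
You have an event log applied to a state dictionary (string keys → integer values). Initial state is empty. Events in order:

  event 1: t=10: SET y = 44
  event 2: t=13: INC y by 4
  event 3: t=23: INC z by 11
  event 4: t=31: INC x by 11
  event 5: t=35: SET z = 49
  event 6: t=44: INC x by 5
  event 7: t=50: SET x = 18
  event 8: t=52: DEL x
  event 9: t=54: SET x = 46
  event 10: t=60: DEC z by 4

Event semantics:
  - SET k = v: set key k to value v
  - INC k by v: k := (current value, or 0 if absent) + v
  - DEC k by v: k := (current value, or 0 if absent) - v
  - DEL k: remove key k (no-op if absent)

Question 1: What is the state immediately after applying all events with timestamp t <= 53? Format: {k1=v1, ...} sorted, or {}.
Apply events with t <= 53 (8 events):
  after event 1 (t=10: SET y = 44): {y=44}
  after event 2 (t=13: INC y by 4): {y=48}
  after event 3 (t=23: INC z by 11): {y=48, z=11}
  after event 4 (t=31: INC x by 11): {x=11, y=48, z=11}
  after event 5 (t=35: SET z = 49): {x=11, y=48, z=49}
  after event 6 (t=44: INC x by 5): {x=16, y=48, z=49}
  after event 7 (t=50: SET x = 18): {x=18, y=48, z=49}
  after event 8 (t=52: DEL x): {y=48, z=49}

Answer: {y=48, z=49}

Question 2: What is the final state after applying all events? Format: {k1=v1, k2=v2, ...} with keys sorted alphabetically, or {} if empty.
  after event 1 (t=10: SET y = 44): {y=44}
  after event 2 (t=13: INC y by 4): {y=48}
  after event 3 (t=23: INC z by 11): {y=48, z=11}
  after event 4 (t=31: INC x by 11): {x=11, y=48, z=11}
  after event 5 (t=35: SET z = 49): {x=11, y=48, z=49}
  after event 6 (t=44: INC x by 5): {x=16, y=48, z=49}
  after event 7 (t=50: SET x = 18): {x=18, y=48, z=49}
  after event 8 (t=52: DEL x): {y=48, z=49}
  after event 9 (t=54: SET x = 46): {x=46, y=48, z=49}
  after event 10 (t=60: DEC z by 4): {x=46, y=48, z=45}

Answer: {x=46, y=48, z=45}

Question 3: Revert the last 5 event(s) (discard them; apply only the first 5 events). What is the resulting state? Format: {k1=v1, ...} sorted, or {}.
Keep first 5 events (discard last 5):
  after event 1 (t=10: SET y = 44): {y=44}
  after event 2 (t=13: INC y by 4): {y=48}
  after event 3 (t=23: INC z by 11): {y=48, z=11}
  after event 4 (t=31: INC x by 11): {x=11, y=48, z=11}
  after event 5 (t=35: SET z = 49): {x=11, y=48, z=49}

Answer: {x=11, y=48, z=49}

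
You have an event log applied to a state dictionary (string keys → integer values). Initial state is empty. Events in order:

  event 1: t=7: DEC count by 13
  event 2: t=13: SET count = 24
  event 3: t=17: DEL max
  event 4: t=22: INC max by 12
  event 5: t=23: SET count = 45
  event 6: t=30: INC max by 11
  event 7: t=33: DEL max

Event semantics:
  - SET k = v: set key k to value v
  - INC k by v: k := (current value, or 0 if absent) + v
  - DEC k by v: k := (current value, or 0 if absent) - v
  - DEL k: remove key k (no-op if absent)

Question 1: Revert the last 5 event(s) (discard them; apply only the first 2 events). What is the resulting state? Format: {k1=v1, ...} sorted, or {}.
Keep first 2 events (discard last 5):
  after event 1 (t=7: DEC count by 13): {count=-13}
  after event 2 (t=13: SET count = 24): {count=24}

Answer: {count=24}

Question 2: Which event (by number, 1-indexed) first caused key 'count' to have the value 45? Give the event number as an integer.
Looking for first event where count becomes 45:
  event 1: count = -13
  event 2: count = 24
  event 3: count = 24
  event 4: count = 24
  event 5: count 24 -> 45  <-- first match

Answer: 5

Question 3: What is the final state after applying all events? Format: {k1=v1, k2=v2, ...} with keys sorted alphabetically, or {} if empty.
  after event 1 (t=7: DEC count by 13): {count=-13}
  after event 2 (t=13: SET count = 24): {count=24}
  after event 3 (t=17: DEL max): {count=24}
  after event 4 (t=22: INC max by 12): {count=24, max=12}
  after event 5 (t=23: SET count = 45): {count=45, max=12}
  after event 6 (t=30: INC max by 11): {count=45, max=23}
  after event 7 (t=33: DEL max): {count=45}

Answer: {count=45}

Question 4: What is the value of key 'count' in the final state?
Track key 'count' through all 7 events:
  event 1 (t=7: DEC count by 13): count (absent) -> -13
  event 2 (t=13: SET count = 24): count -13 -> 24
  event 3 (t=17: DEL max): count unchanged
  event 4 (t=22: INC max by 12): count unchanged
  event 5 (t=23: SET count = 45): count 24 -> 45
  event 6 (t=30: INC max by 11): count unchanged
  event 7 (t=33: DEL max): count unchanged
Final: count = 45

Answer: 45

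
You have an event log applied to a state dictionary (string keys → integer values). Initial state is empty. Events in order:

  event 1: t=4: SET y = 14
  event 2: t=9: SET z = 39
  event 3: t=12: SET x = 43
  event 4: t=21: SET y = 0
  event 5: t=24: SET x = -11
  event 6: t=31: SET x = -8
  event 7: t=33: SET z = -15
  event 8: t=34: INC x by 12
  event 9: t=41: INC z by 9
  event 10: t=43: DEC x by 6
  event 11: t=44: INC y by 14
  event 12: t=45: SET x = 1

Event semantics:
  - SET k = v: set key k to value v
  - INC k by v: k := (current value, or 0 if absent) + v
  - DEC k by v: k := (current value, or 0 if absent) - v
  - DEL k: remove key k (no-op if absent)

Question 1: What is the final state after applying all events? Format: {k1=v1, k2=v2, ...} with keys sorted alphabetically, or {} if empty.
  after event 1 (t=4: SET y = 14): {y=14}
  after event 2 (t=9: SET z = 39): {y=14, z=39}
  after event 3 (t=12: SET x = 43): {x=43, y=14, z=39}
  after event 4 (t=21: SET y = 0): {x=43, y=0, z=39}
  after event 5 (t=24: SET x = -11): {x=-11, y=0, z=39}
  after event 6 (t=31: SET x = -8): {x=-8, y=0, z=39}
  after event 7 (t=33: SET z = -15): {x=-8, y=0, z=-15}
  after event 8 (t=34: INC x by 12): {x=4, y=0, z=-15}
  after event 9 (t=41: INC z by 9): {x=4, y=0, z=-6}
  after event 10 (t=43: DEC x by 6): {x=-2, y=0, z=-6}
  after event 11 (t=44: INC y by 14): {x=-2, y=14, z=-6}
  after event 12 (t=45: SET x = 1): {x=1, y=14, z=-6}

Answer: {x=1, y=14, z=-6}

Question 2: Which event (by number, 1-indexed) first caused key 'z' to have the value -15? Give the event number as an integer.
Looking for first event where z becomes -15:
  event 2: z = 39
  event 3: z = 39
  event 4: z = 39
  event 5: z = 39
  event 6: z = 39
  event 7: z 39 -> -15  <-- first match

Answer: 7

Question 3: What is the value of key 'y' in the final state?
Track key 'y' through all 12 events:
  event 1 (t=4: SET y = 14): y (absent) -> 14
  event 2 (t=9: SET z = 39): y unchanged
  event 3 (t=12: SET x = 43): y unchanged
  event 4 (t=21: SET y = 0): y 14 -> 0
  event 5 (t=24: SET x = -11): y unchanged
  event 6 (t=31: SET x = -8): y unchanged
  event 7 (t=33: SET z = -15): y unchanged
  event 8 (t=34: INC x by 12): y unchanged
  event 9 (t=41: INC z by 9): y unchanged
  event 10 (t=43: DEC x by 6): y unchanged
  event 11 (t=44: INC y by 14): y 0 -> 14
  event 12 (t=45: SET x = 1): y unchanged
Final: y = 14

Answer: 14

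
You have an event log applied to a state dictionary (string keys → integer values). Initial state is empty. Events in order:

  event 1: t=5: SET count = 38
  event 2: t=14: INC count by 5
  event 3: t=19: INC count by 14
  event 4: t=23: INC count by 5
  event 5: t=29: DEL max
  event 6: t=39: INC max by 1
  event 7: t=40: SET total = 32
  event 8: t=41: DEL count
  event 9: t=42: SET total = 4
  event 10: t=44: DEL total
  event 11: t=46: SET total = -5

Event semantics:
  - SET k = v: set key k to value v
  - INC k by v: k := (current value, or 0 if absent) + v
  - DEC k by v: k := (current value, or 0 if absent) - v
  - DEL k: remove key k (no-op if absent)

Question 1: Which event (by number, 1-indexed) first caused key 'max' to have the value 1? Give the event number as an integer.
Answer: 6

Derivation:
Looking for first event where max becomes 1:
  event 6: max (absent) -> 1  <-- first match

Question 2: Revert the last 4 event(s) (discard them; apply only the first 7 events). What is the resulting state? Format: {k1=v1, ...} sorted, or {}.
Keep first 7 events (discard last 4):
  after event 1 (t=5: SET count = 38): {count=38}
  after event 2 (t=14: INC count by 5): {count=43}
  after event 3 (t=19: INC count by 14): {count=57}
  after event 4 (t=23: INC count by 5): {count=62}
  after event 5 (t=29: DEL max): {count=62}
  after event 6 (t=39: INC max by 1): {count=62, max=1}
  after event 7 (t=40: SET total = 32): {count=62, max=1, total=32}

Answer: {count=62, max=1, total=32}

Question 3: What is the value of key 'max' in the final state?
Track key 'max' through all 11 events:
  event 1 (t=5: SET count = 38): max unchanged
  event 2 (t=14: INC count by 5): max unchanged
  event 3 (t=19: INC count by 14): max unchanged
  event 4 (t=23: INC count by 5): max unchanged
  event 5 (t=29: DEL max): max (absent) -> (absent)
  event 6 (t=39: INC max by 1): max (absent) -> 1
  event 7 (t=40: SET total = 32): max unchanged
  event 8 (t=41: DEL count): max unchanged
  event 9 (t=42: SET total = 4): max unchanged
  event 10 (t=44: DEL total): max unchanged
  event 11 (t=46: SET total = -5): max unchanged
Final: max = 1

Answer: 1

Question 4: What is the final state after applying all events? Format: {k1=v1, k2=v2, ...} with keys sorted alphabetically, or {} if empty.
  after event 1 (t=5: SET count = 38): {count=38}
  after event 2 (t=14: INC count by 5): {count=43}
  after event 3 (t=19: INC count by 14): {count=57}
  after event 4 (t=23: INC count by 5): {count=62}
  after event 5 (t=29: DEL max): {count=62}
  after event 6 (t=39: INC max by 1): {count=62, max=1}
  after event 7 (t=40: SET total = 32): {count=62, max=1, total=32}
  after event 8 (t=41: DEL count): {max=1, total=32}
  after event 9 (t=42: SET total = 4): {max=1, total=4}
  after event 10 (t=44: DEL total): {max=1}
  after event 11 (t=46: SET total = -5): {max=1, total=-5}

Answer: {max=1, total=-5}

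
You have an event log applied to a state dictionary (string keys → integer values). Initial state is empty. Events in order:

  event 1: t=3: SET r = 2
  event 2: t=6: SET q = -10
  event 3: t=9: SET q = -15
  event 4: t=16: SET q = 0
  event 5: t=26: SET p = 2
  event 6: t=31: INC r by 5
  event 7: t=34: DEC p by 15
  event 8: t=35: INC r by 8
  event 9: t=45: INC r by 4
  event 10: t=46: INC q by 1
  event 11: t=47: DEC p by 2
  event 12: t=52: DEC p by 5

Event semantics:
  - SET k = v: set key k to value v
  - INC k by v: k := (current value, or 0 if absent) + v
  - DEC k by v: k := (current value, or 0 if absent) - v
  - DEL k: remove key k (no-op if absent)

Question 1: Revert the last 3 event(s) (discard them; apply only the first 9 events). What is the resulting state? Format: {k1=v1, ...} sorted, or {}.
Keep first 9 events (discard last 3):
  after event 1 (t=3: SET r = 2): {r=2}
  after event 2 (t=6: SET q = -10): {q=-10, r=2}
  after event 3 (t=9: SET q = -15): {q=-15, r=2}
  after event 4 (t=16: SET q = 0): {q=0, r=2}
  after event 5 (t=26: SET p = 2): {p=2, q=0, r=2}
  after event 6 (t=31: INC r by 5): {p=2, q=0, r=7}
  after event 7 (t=34: DEC p by 15): {p=-13, q=0, r=7}
  after event 8 (t=35: INC r by 8): {p=-13, q=0, r=15}
  after event 9 (t=45: INC r by 4): {p=-13, q=0, r=19}

Answer: {p=-13, q=0, r=19}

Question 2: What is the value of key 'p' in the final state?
Answer: -20

Derivation:
Track key 'p' through all 12 events:
  event 1 (t=3: SET r = 2): p unchanged
  event 2 (t=6: SET q = -10): p unchanged
  event 3 (t=9: SET q = -15): p unchanged
  event 4 (t=16: SET q = 0): p unchanged
  event 5 (t=26: SET p = 2): p (absent) -> 2
  event 6 (t=31: INC r by 5): p unchanged
  event 7 (t=34: DEC p by 15): p 2 -> -13
  event 8 (t=35: INC r by 8): p unchanged
  event 9 (t=45: INC r by 4): p unchanged
  event 10 (t=46: INC q by 1): p unchanged
  event 11 (t=47: DEC p by 2): p -13 -> -15
  event 12 (t=52: DEC p by 5): p -15 -> -20
Final: p = -20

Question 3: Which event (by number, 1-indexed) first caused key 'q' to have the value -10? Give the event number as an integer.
Answer: 2

Derivation:
Looking for first event where q becomes -10:
  event 2: q (absent) -> -10  <-- first match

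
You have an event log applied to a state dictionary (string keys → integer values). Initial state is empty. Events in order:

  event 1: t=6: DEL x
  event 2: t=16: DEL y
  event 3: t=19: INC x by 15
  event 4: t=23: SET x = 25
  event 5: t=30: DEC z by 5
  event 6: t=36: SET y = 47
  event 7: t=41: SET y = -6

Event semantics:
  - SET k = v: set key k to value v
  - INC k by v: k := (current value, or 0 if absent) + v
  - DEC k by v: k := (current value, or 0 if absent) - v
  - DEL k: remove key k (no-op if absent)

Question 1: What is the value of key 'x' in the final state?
Answer: 25

Derivation:
Track key 'x' through all 7 events:
  event 1 (t=6: DEL x): x (absent) -> (absent)
  event 2 (t=16: DEL y): x unchanged
  event 3 (t=19: INC x by 15): x (absent) -> 15
  event 4 (t=23: SET x = 25): x 15 -> 25
  event 5 (t=30: DEC z by 5): x unchanged
  event 6 (t=36: SET y = 47): x unchanged
  event 7 (t=41: SET y = -6): x unchanged
Final: x = 25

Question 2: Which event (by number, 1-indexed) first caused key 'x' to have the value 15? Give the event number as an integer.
Looking for first event where x becomes 15:
  event 3: x (absent) -> 15  <-- first match

Answer: 3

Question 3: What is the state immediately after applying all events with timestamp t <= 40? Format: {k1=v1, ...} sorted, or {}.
Apply events with t <= 40 (6 events):
  after event 1 (t=6: DEL x): {}
  after event 2 (t=16: DEL y): {}
  after event 3 (t=19: INC x by 15): {x=15}
  after event 4 (t=23: SET x = 25): {x=25}
  after event 5 (t=30: DEC z by 5): {x=25, z=-5}
  after event 6 (t=36: SET y = 47): {x=25, y=47, z=-5}

Answer: {x=25, y=47, z=-5}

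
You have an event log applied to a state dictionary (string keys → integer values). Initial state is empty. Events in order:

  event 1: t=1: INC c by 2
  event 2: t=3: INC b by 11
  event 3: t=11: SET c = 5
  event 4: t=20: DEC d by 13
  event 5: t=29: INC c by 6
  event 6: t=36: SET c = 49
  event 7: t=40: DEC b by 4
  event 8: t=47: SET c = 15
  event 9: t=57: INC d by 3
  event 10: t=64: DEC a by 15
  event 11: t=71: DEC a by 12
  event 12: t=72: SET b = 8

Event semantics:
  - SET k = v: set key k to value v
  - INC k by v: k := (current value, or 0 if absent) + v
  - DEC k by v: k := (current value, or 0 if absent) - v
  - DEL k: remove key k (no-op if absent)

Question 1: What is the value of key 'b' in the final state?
Answer: 8

Derivation:
Track key 'b' through all 12 events:
  event 1 (t=1: INC c by 2): b unchanged
  event 2 (t=3: INC b by 11): b (absent) -> 11
  event 3 (t=11: SET c = 5): b unchanged
  event 4 (t=20: DEC d by 13): b unchanged
  event 5 (t=29: INC c by 6): b unchanged
  event 6 (t=36: SET c = 49): b unchanged
  event 7 (t=40: DEC b by 4): b 11 -> 7
  event 8 (t=47: SET c = 15): b unchanged
  event 9 (t=57: INC d by 3): b unchanged
  event 10 (t=64: DEC a by 15): b unchanged
  event 11 (t=71: DEC a by 12): b unchanged
  event 12 (t=72: SET b = 8): b 7 -> 8
Final: b = 8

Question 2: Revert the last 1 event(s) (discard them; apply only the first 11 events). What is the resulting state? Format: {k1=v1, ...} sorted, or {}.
Answer: {a=-27, b=7, c=15, d=-10}

Derivation:
Keep first 11 events (discard last 1):
  after event 1 (t=1: INC c by 2): {c=2}
  after event 2 (t=3: INC b by 11): {b=11, c=2}
  after event 3 (t=11: SET c = 5): {b=11, c=5}
  after event 4 (t=20: DEC d by 13): {b=11, c=5, d=-13}
  after event 5 (t=29: INC c by 6): {b=11, c=11, d=-13}
  after event 6 (t=36: SET c = 49): {b=11, c=49, d=-13}
  after event 7 (t=40: DEC b by 4): {b=7, c=49, d=-13}
  after event 8 (t=47: SET c = 15): {b=7, c=15, d=-13}
  after event 9 (t=57: INC d by 3): {b=7, c=15, d=-10}
  after event 10 (t=64: DEC a by 15): {a=-15, b=7, c=15, d=-10}
  after event 11 (t=71: DEC a by 12): {a=-27, b=7, c=15, d=-10}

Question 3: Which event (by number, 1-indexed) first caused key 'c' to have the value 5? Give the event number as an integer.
Looking for first event where c becomes 5:
  event 1: c = 2
  event 2: c = 2
  event 3: c 2 -> 5  <-- first match

Answer: 3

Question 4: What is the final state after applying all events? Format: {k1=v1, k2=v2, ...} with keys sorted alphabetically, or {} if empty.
Answer: {a=-27, b=8, c=15, d=-10}

Derivation:
  after event 1 (t=1: INC c by 2): {c=2}
  after event 2 (t=3: INC b by 11): {b=11, c=2}
  after event 3 (t=11: SET c = 5): {b=11, c=5}
  after event 4 (t=20: DEC d by 13): {b=11, c=5, d=-13}
  after event 5 (t=29: INC c by 6): {b=11, c=11, d=-13}
  after event 6 (t=36: SET c = 49): {b=11, c=49, d=-13}
  after event 7 (t=40: DEC b by 4): {b=7, c=49, d=-13}
  after event 8 (t=47: SET c = 15): {b=7, c=15, d=-13}
  after event 9 (t=57: INC d by 3): {b=7, c=15, d=-10}
  after event 10 (t=64: DEC a by 15): {a=-15, b=7, c=15, d=-10}
  after event 11 (t=71: DEC a by 12): {a=-27, b=7, c=15, d=-10}
  after event 12 (t=72: SET b = 8): {a=-27, b=8, c=15, d=-10}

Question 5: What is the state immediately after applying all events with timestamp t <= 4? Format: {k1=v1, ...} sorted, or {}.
Answer: {b=11, c=2}

Derivation:
Apply events with t <= 4 (2 events):
  after event 1 (t=1: INC c by 2): {c=2}
  after event 2 (t=3: INC b by 11): {b=11, c=2}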